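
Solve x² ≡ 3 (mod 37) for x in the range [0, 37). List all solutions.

37 ≡ 1 (mod 4), so we find a root by search.
Trying successive values, 15² = 225 ≡ 3 (mod 37). The other root is 37 − 15 = 22.

15, 22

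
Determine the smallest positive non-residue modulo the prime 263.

5

(2/263) = +1, so 2 is a residue.
(3/263) = +1, so 3 is a residue.
(4/263) = +1, so 4 is a residue.
(5/263) = −1, so 5 is the smallest positive non-residue mod 263.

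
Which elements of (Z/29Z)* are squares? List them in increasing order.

1 4 5 6 7 9 13 16 20 22 23 24 25 28

Square k = 1,…,14 (k and 29−k give the same square):
1²=1, 2²=4, 3²=9, 4²=16, 5²=25, 6²≡7, 7²≡20, 8²≡6, 9²≡23, 10²≡13, 11²≡5, 12²≡28, 13²≡24, 14²≡22 (mod 29).
So the quadratic residues mod 29 are {1, 4, 5, 6, 7, 9, 13, 16, 20, 22, 23, 24, 25, 28}.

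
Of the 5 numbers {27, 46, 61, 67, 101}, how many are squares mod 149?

3

(27/149) = -1 → non-residue.
(46/149) = +1 → QR.
(61/149) = +1 → QR.
(67/149) = +1 → QR.
(101/149) = -1 → non-residue.
Total quadratic residues among the 5: 3.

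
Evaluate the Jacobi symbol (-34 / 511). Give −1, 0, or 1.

First reduce: -34 ≡ 477 (mod 511).
Reciprocity: 477 ≡ 1 and 511 ≡ 3 (mod 4), so (477/511) = +(511/477).
Reduce top mod 477: now compute (34/477).
Pull out 2: since 477 ≡ 5 (mod 8), (2/477) = -1.
Reciprocity: 17 ≡ 1 and 477 ≡ 1 (mod 4), so (17/477) = +(477/17).
Reduce top mod 17: now compute (1/17).
Reached (1/17) = 1. Collecting the sign flips along the way, the symbol is -1.

-1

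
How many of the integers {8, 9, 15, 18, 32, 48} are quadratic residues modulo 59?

(8/59) = -1 → non-residue.
(9/59) = +1 → QR.
(15/59) = +1 → QR.
(18/59) = -1 → non-residue.
(32/59) = -1 → non-residue.
(48/59) = +1 → QR.
Total quadratic residues among the 6: 3.

3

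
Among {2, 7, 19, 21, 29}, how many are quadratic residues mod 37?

(2/37) = -1 → non-residue.
(7/37) = +1 → QR.
(19/37) = -1 → non-residue.
(21/37) = +1 → QR.
(29/37) = -1 → non-residue.
Total quadratic residues among the 5: 2.

2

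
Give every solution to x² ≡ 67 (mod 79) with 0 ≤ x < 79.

15, 64

Since 79 ≡ 3 (mod 4), a square root of 67 is 67^((79+1)/4) = 67^20 mod 79.
Repeated squaring: 67^2≡65, 67^4≡38, 67^8≡22, 67^16≡10 (mod 79).
67^20 = 67^(16+4) ≡ 64 (mod 79).
Check: 64² = 4096 ≡ 67 (mod 79). The two roots are 15 and 64.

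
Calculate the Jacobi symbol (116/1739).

1

Pull out 2^2: since 1739 ≡ 3 (mod 8), (2/1739) = -1, so (2/1739)^2 = +1.
Reciprocity: 29 ≡ 1 and 1739 ≡ 3 (mod 4), so (29/1739) = +(1739/29).
Reduce top mod 29: now compute (28/29).
Pull out 2^2: since 29 ≡ 5 (mod 8), (2/29) = -1, so (2/29)^2 = +1.
Reciprocity: 7 ≡ 3 and 29 ≡ 1 (mod 4), so (7/29) = +(29/7).
Reduce top mod 7: now compute (1/7).
Reached (1/7) = 1. Collecting the sign flips along the way, the symbol is +1.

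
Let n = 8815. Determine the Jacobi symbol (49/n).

Reciprocity: 49 ≡ 1 and 8815 ≡ 3 (mod 4), so (49/8815) = +(8815/49).
Reduce top mod 49: now compute (44/49).
Pull out 2^2: since 49 ≡ 1 (mod 8), (2/49) = +1, so (2/49)^2 = +1.
Reciprocity: 11 ≡ 3 and 49 ≡ 1 (mod 4), so (11/49) = +(49/11).
Reduce top mod 11: now compute (5/11).
Reciprocity: 5 ≡ 1 and 11 ≡ 3 (mod 4), so (5/11) = +(11/5).
Reduce top mod 5: now compute (1/5).
Reached (1/5) = 1. Collecting the sign flips along the way, the symbol is +1.

1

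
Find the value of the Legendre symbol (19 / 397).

1

Reciprocity: 19 ≡ 3 and 397 ≡ 1 (mod 4), so (19/397) = +(397/19).
Reduce top mod 19: now compute (17/19).
Reciprocity: 17 ≡ 1 and 19 ≡ 3 (mod 4), so (17/19) = +(19/17).
Reduce top mod 17: now compute (2/17).
Pull out 2: since 17 ≡ 1 (mod 8), (2/17) = +1.
Reached (1/17) = 1. Collecting the sign flips along the way, the symbol is +1.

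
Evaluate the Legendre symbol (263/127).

1

Euler's criterion: (263/127) ≡ 9^63 (mod 127).
9^2 ≡ 81 (mod 127)
9^4 ≡ 84 (mod 127)
9^8 ≡ 71 (mod 127)
9^16 ≡ 88 (mod 127)
9^32 ≡ 124 (mod 127)
9^63 = 9^(32+16+8+4+2+1) ≡ 1 (mod 127).
Result is 1, so (263/127) = 1.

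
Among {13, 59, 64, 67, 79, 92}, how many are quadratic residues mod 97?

(13/97) = -1 → non-residue.
(59/97) = -1 → non-residue.
(64/97) = +1 → QR.
(67/97) = -1 → non-residue.
(79/97) = +1 → QR.
(92/97) = -1 → non-residue.
Total quadratic residues among the 6: 2.

2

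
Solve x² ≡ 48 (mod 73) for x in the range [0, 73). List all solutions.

11, 62

73 ≡ 1 (mod 4), so we find a root by search.
Trying successive values, 11² = 121 ≡ 48 (mod 73). The other root is 73 − 11 = 62.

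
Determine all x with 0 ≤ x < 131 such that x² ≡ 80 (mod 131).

Since 131 ≡ 3 (mod 4), a square root of 80 is 80^((131+1)/4) = 80^33 mod 131.
Repeated squaring: 80^2≡112, 80^4≡99, 80^8≡107, 80^16≡52, 80^32≡84 (mod 131).
80^33 = 80^(32+1) ≡ 39 (mod 131).
Check: 39² = 1521 ≡ 80 (mod 131). The two roots are 39 and 92.

39, 92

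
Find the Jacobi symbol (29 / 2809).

1

Reciprocity: 29 ≡ 1 and 2809 ≡ 1 (mod 4), so (29/2809) = +(2809/29).
Reduce top mod 29: now compute (25/29).
Reciprocity: 25 ≡ 1 and 29 ≡ 1 (mod 4), so (25/29) = +(29/25).
Reduce top mod 25: now compute (4/25).
Pull out 2^2: since 25 ≡ 1 (mod 8), (2/25) = +1, so (2/25)^2 = +1.
Reached (1/25) = 1. Collecting the sign flips along the way, the symbol is +1.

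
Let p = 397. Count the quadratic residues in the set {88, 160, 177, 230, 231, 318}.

3

(88/397) = -1 → non-residue.
(160/397) = +1 → QR.
(177/397) = -1 → non-residue.
(230/397) = +1 → QR.
(231/397) = -1 → non-residue.
(318/397) = +1 → QR.
Total quadratic residues among the 6: 3.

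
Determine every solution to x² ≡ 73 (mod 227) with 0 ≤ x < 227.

46, 181

Since 227 ≡ 3 (mod 4), a square root of 73 is 73^((227+1)/4) = 73^57 mod 227.
Repeated squaring: 73^2≡108, 73^4≡87, 73^8≡78, 73^16≡182, 73^32≡209 (mod 227).
73^57 = 73^(32+16+8+1) ≡ 181 (mod 227).
Check: 181² = 32761 ≡ 73 (mod 227). The two roots are 46 and 181.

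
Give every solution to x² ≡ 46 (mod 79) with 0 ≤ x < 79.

Since 79 ≡ 3 (mod 4), a square root of 46 is 46^((79+1)/4) = 46^20 mod 79.
Repeated squaring: 46^2≡62, 46^4≡52, 46^8≡18, 46^16≡8 (mod 79).
46^20 = 46^(16+4) ≡ 21 (mod 79).
Check: 21² = 441 ≡ 46 (mod 79). The two roots are 21 and 58.

21, 58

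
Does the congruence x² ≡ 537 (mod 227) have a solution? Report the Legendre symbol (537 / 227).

Euler's criterion: (537/227) ≡ 83^113 (mod 227).
83^2 ≡ 79 (mod 227)
83^4 ≡ 112 (mod 227)
83^8 ≡ 59 (mod 227)
83^16 ≡ 76 (mod 227)
83^32 ≡ 101 (mod 227)
83^64 ≡ 213 (mod 227)
83^113 = 83^(64+32+16+1) ≡ 226 (mod 227).
Result is 226 ≡ −1, so (537/227) = −1.

-1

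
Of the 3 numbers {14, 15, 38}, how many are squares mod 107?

(14/107) = +1 → QR.
(15/107) = -1 → non-residue.
(38/107) = -1 → non-residue.
Total quadratic residues among the 3: 1.

1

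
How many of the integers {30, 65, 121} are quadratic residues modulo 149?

(30/149) = +1 → QR.
(65/149) = -1 → non-residue.
(121/149) = +1 → QR.
Total quadratic residues among the 3: 2.

2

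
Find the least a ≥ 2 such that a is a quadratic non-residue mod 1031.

7

(2/1031) = +1, so 2 is a residue.
(3/1031) = +1, so 3 is a residue.
(4/1031) = +1, so 4 is a residue.
(5/1031) = +1, so 5 is a residue.
(6/1031) = +1, so 6 is a residue.
(7/1031) = −1, so 7 is the smallest positive non-residue mod 1031.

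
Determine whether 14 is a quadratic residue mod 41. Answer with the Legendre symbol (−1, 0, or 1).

-1

Pull out 2: since 41 ≡ 1 (mod 8), (2/41) = +1.
Reciprocity: 7 ≡ 3 and 41 ≡ 1 (mod 4), so (7/41) = +(41/7).
Reduce top mod 7: now compute (6/7).
Pull out 2: since 7 ≡ 7 (mod 8), (2/7) = +1.
Reciprocity: 3 ≡ 3 and 7 ≡ 3 (mod 4), so (3/7) = −(7/3).
Reduce top mod 3: now compute (1/3).
Reached (1/3) = 1. Collecting the sign flips along the way, the symbol is -1.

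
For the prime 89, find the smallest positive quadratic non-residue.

3

(2/89) = +1, so 2 is a residue.
(3/89) = −1, so 3 is the smallest positive non-residue mod 89.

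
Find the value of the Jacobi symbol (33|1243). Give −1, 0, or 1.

0

Reciprocity: 33 ≡ 1 and 1243 ≡ 3 (mod 4), so (33/1243) = +(1243/33).
Reduce top mod 33: now compute (22/33).
Pull out 2: since 33 ≡ 1 (mod 8), (2/33) = +1.
Reciprocity: 11 ≡ 3 and 33 ≡ 1 (mod 4), so (11/33) = +(33/11).
Reduce top mod 11: now compute (0/11).
Top reduces to 0: gcd > 1, so the symbol is 0.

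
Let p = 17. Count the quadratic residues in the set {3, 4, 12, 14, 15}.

(3/17) = -1 → non-residue.
(4/17) = +1 → QR.
(12/17) = -1 → non-residue.
(14/17) = -1 → non-residue.
(15/17) = +1 → QR.
Total quadratic residues among the 5: 2.

2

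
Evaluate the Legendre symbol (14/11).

1

Euler's criterion: (14/11) ≡ 3^5 (mod 11).
3^2 ≡ 9 (mod 11)
3^4 ≡ 4 (mod 11)
3^5 = 3^(4+1) ≡ 1 (mod 11).
Result is 1, so (14/11) = 1.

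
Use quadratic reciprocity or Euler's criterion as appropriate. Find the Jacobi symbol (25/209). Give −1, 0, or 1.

1

Reciprocity: 25 ≡ 1 and 209 ≡ 1 (mod 4), so (25/209) = +(209/25).
Reduce top mod 25: now compute (9/25).
Reciprocity: 9 ≡ 1 and 25 ≡ 1 (mod 4), so (9/25) = +(25/9).
Reduce top mod 9: now compute (7/9).
Reciprocity: 7 ≡ 3 and 9 ≡ 1 (mod 4), so (7/9) = +(9/7).
Reduce top mod 7: now compute (2/7).
Pull out 2: since 7 ≡ 7 (mod 8), (2/7) = +1.
Reached (1/7) = 1. Collecting the sign flips along the way, the symbol is +1.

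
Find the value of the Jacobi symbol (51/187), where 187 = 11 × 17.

0

Reciprocity: 51 ≡ 3 and 187 ≡ 3 (mod 4), so (51/187) = −(187/51).
Reduce top mod 51: now compute (34/51).
Pull out 2: since 51 ≡ 3 (mod 8), (2/51) = -1.
Reciprocity: 17 ≡ 1 and 51 ≡ 3 (mod 4), so (17/51) = +(51/17).
Reduce top mod 17: now compute (0/17).
Top reduces to 0: gcd > 1, so the symbol is 0.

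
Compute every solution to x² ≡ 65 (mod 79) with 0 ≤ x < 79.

Since 79 ≡ 3 (mod 4), a square root of 65 is 65^((79+1)/4) = 65^20 mod 79.
Repeated squaring: 65^2≡38, 65^4≡22, 65^8≡10, 65^16≡21 (mod 79).
65^20 = 65^(16+4) ≡ 67 (mod 79).
Check: 67² = 4489 ≡ 65 (mod 79). The two roots are 12 and 67.

12, 67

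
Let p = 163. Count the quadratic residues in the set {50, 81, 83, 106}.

(50/163) = -1 → non-residue.
(81/163) = +1 → QR.
(83/163) = +1 → QR.
(106/163) = -1 → non-residue.
Total quadratic residues among the 4: 2.

2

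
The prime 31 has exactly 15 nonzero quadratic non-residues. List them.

Square k = 1,…,15 (k and 31−k give the same square):
1²=1, 2²=4, 3²=9, 4²=16, 5²=25, 6²≡5, 7²≡18, 8²≡2, 9²≡19, 10²≡7, 11²≡28, 12²≡20, 13²≡14, 14²≡10, 15²≡8 (mod 31).
The residues are {1, 2, 4, 5, 7, 8, 9, 10, 14, 16, 18, 19, 20, 25, 28}; the non-residues are the remaining 15 nonzero classes.

3 6 11 12 13 15 17 21 22 23 24 26 27 29 30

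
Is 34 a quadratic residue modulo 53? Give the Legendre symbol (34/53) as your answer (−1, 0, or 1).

Euler's criterion: (34/53) ≡ 34^26 (mod 53).
34^2 ≡ 43 (mod 53)
34^4 ≡ 47 (mod 53)
34^8 ≡ 36 (mod 53)
34^16 ≡ 24 (mod 53)
34^26 = 34^(16+8+2) ≡ 52 (mod 53).
Result is 52 ≡ −1, so (34/53) = −1.

-1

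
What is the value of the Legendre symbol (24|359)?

1

Euler's criterion: (24/359) ≡ 24^179 (mod 359).
24^2 ≡ 217 (mod 359)
24^4 ≡ 60 (mod 359)
24^8 ≡ 10 (mod 359)
24^16 ≡ 100 (mod 359)
24^32 ≡ 307 (mod 359)
24^64 ≡ 191 (mod 359)
24^128 ≡ 222 (mod 359)
24^179 = 24^(128+32+16+2+1) ≡ 1 (mod 359).
Result is 1, so (24/359) = 1.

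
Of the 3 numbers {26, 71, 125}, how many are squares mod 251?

(26/251) = -1 → non-residue.
(71/251) = -1 → non-residue.
(125/251) = +1 → QR.
Total quadratic residues among the 3: 1.

1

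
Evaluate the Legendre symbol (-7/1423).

1

First reduce: -7 ≡ 1416 (mod 1423).
Pull out 2^3: since 1423 ≡ 7 (mod 8), (2/1423) = +1, so (2/1423)^3 = +1.
Reciprocity: 177 ≡ 1 and 1423 ≡ 3 (mod 4), so (177/1423) = +(1423/177).
Reduce top mod 177: now compute (7/177).
Reciprocity: 7 ≡ 3 and 177 ≡ 1 (mod 4), so (7/177) = +(177/7).
Reduce top mod 7: now compute (2/7).
Pull out 2: since 7 ≡ 7 (mod 8), (2/7) = +1.
Reached (1/7) = 1. Collecting the sign flips along the way, the symbol is +1.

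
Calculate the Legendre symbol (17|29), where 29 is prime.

Euler's criterion: (17/29) ≡ 17^14 (mod 29).
17^2 ≡ 28 (mod 29)
17^4 ≡ 1 (mod 29)
17^8 ≡ 1 (mod 29)
17^14 = 17^(8+4+2) ≡ 28 (mod 29).
Result is 28 ≡ −1, so (17/29) = −1.

-1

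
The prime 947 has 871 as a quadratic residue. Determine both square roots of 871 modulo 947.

Since 947 ≡ 3 (mod 4), a square root of 871 is 871^((947+1)/4) = 871^237 mod 947.
Repeated squaring: 871^2≡94, 871^4≡313, 871^8≡428, 871^16≡413, 871^32≡109, 871^64≡517, 871^128≡235 (mod 947).
871^237 = 871^(128+64+32+8+4+1) ≡ 407 (mod 947).
Check: 407² = 165649 ≡ 871 (mod 947). The two roots are 407 and 540.

407, 540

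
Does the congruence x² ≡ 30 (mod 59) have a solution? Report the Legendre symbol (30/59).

Euler's criterion: (30/59) ≡ 30^29 (mod 59).
30^2 ≡ 15 (mod 59)
30^4 ≡ 48 (mod 59)
30^8 ≡ 3 (mod 59)
30^16 ≡ 9 (mod 59)
30^29 = 30^(16+8+4+1) ≡ 58 (mod 59).
Result is 58 ≡ −1, so (30/59) = −1.

-1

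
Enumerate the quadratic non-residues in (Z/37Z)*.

Square k = 1,…,18 (k and 37−k give the same square):
1²=1, 2²=4, 3²=9, 4²=16, 5²=25, 6²=36, 7²≡12, 8²≡27, 9²≡7, 10²≡26, 11²≡10, 12²≡33, 13²≡21, 14²≡11, 15²≡3, 16²≡34, 17²≡30, 18²≡28 (mod 37).
The residues are {1, 3, 4, 7, 9, 10, 11, 12, 16, 21, 25, 26, 27, 28, 30, 33, 34, 36}; the non-residues are the remaining 18 nonzero classes.

2,5,6,8,13,14,15,17,18,19,20,22,23,24,29,31,32,35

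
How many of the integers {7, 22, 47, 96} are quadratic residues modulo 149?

(7/149) = +1 → QR.
(22/149) = +1 → QR.
(47/149) = +1 → QR.
(96/149) = +1 → QR.
Total quadratic residues among the 4: 4.

4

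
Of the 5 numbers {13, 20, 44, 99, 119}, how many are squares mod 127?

(13/127) = +1 → QR.
(20/127) = -1 → non-residue.
(44/127) = +1 → QR.
(99/127) = +1 → QR.
(119/127) = -1 → non-residue.
Total quadratic residues among the 5: 3.

3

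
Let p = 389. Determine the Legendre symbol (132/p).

-1

Pull out 2^2: since 389 ≡ 5 (mod 8), (2/389) = -1, so (2/389)^2 = +1.
Reciprocity: 33 ≡ 1 and 389 ≡ 1 (mod 4), so (33/389) = +(389/33).
Reduce top mod 33: now compute (26/33).
Pull out 2: since 33 ≡ 1 (mod 8), (2/33) = +1.
Reciprocity: 13 ≡ 1 and 33 ≡ 1 (mod 4), so (13/33) = +(33/13).
Reduce top mod 13: now compute (7/13).
Reciprocity: 7 ≡ 3 and 13 ≡ 1 (mod 4), so (7/13) = +(13/7).
Reduce top mod 7: now compute (6/7).
Pull out 2: since 7 ≡ 7 (mod 8), (2/7) = +1.
Reciprocity: 3 ≡ 3 and 7 ≡ 3 (mod 4), so (3/7) = −(7/3).
Reduce top mod 3: now compute (1/3).
Reached (1/3) = 1. Collecting the sign flips along the way, the symbol is -1.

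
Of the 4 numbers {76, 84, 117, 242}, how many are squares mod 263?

2

(76/263) = -1 → non-residue.
(84/263) = -1 → non-residue.
(117/263) = +1 → QR.
(242/263) = +1 → QR.
Total quadratic residues among the 4: 2.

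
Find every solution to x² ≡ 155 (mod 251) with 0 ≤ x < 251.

54, 197

Since 251 ≡ 3 (mod 4), a square root of 155 is 155^((251+1)/4) = 155^63 mod 251.
Repeated squaring: 155^2≡180, 155^4≡21, 155^8≡190, 155^16≡207, 155^32≡179 (mod 251).
155^63 = 155^(32+16+8+4+2+1) ≡ 197 (mod 251).
Check: 197² = 38809 ≡ 155 (mod 251). The two roots are 54 and 197.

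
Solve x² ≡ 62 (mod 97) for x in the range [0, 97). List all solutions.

16, 81

97 ≡ 1 (mod 4), so we find a root by search.
Trying successive values, 16² = 256 ≡ 62 (mod 97). The other root is 97 − 16 = 81.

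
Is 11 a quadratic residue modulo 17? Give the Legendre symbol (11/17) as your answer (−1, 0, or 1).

Euler's criterion: (11/17) ≡ 11^8 (mod 17).
11^2 ≡ 2 (mod 17)
11^4 ≡ 4 (mod 17)
11^8 ≡ 16 (mod 17)
11^8 = 11^(8) ≡ 16 (mod 17).
Result is 16 ≡ −1, so (11/17) = −1.

-1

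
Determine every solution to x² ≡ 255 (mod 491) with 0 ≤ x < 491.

Since 491 ≡ 3 (mod 4), a square root of 255 is 255^((491+1)/4) = 255^123 mod 491.
Repeated squaring: 255^2≡213, 255^4≡197, 255^8≡20, 255^16≡400, 255^32≡425, 255^64≡428 (mod 491).
255^123 = 255^(64+32+16+8+2+1) ≡ 257 (mod 491).
Check: 257² = 66049 ≡ 255 (mod 491). The two roots are 234 and 257.

234, 257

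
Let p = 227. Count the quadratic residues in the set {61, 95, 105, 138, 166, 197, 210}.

2

(61/227) = -1 → non-residue.
(95/227) = -1 → non-residue.
(105/227) = -1 → non-residue.
(138/227) = -1 → non-residue.
(166/227) = +1 → QR.
(197/227) = -1 → non-residue.
(210/227) = +1 → QR.
Total quadratic residues among the 7: 2.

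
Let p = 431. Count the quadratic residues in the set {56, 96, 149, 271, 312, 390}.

(56/431) = -1 → non-residue.
(96/431) = +1 → QR.
(149/431) = +1 → QR.
(271/431) = -1 → non-residue.
(312/431) = -1 → non-residue.
(390/431) = -1 → non-residue.
Total quadratic residues among the 6: 2.

2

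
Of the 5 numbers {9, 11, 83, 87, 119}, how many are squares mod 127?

(9/127) = +1 → QR.
(11/127) = +1 → QR.
(83/127) = -1 → non-residue.
(87/127) = +1 → QR.
(119/127) = -1 → non-residue.
Total quadratic residues among the 5: 3.

3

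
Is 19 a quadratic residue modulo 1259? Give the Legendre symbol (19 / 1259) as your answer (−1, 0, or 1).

-1

Reciprocity: 19 ≡ 3 and 1259 ≡ 3 (mod 4), so (19/1259) = −(1259/19).
Reduce top mod 19: now compute (5/19).
Reciprocity: 5 ≡ 1 and 19 ≡ 3 (mod 4), so (5/19) = +(19/5).
Reduce top mod 5: now compute (4/5).
Pull out 2^2: since 5 ≡ 5 (mod 8), (2/5) = -1, so (2/5)^2 = +1.
Reached (1/5) = 1. Collecting the sign flips along the way, the symbol is -1.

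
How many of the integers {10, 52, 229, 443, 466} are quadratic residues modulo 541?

2

(10/541) = -1 → non-residue.
(52/541) = -1 → non-residue.
(229/541) = +1 → QR.
(443/541) = -1 → non-residue.
(466/541) = +1 → QR.
Total quadratic residues among the 5: 2.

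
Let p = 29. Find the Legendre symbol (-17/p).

-1

First reduce: -17 ≡ 12 (mod 29).
Pull out 2^2: since 29 ≡ 5 (mod 8), (2/29) = -1, so (2/29)^2 = +1.
Reciprocity: 3 ≡ 3 and 29 ≡ 1 (mod 4), so (3/29) = +(29/3).
Reduce top mod 3: now compute (2/3).
Pull out 2: since 3 ≡ 3 (mod 8), (2/3) = -1.
Reached (1/3) = 1. Collecting the sign flips along the way, the symbol is -1.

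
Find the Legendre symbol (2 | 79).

1

Pull out 2: since 79 ≡ 7 (mod 8), (2/79) = +1.
Reached (1/79) = 1. Collecting the sign flips along the way, the symbol is +1.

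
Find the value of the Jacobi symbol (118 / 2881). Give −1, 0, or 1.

1

Pull out 2: since 2881 ≡ 1 (mod 8), (2/2881) = +1.
Reciprocity: 59 ≡ 3 and 2881 ≡ 1 (mod 4), so (59/2881) = +(2881/59).
Reduce top mod 59: now compute (49/59).
Reciprocity: 49 ≡ 1 and 59 ≡ 3 (mod 4), so (49/59) = +(59/49).
Reduce top mod 49: now compute (10/49).
Pull out 2: since 49 ≡ 1 (mod 8), (2/49) = +1.
Reciprocity: 5 ≡ 1 and 49 ≡ 1 (mod 4), so (5/49) = +(49/5).
Reduce top mod 5: now compute (4/5).
Pull out 2^2: since 5 ≡ 5 (mod 8), (2/5) = -1, so (2/5)^2 = +1.
Reached (1/5) = 1. Collecting the sign flips along the way, the symbol is +1.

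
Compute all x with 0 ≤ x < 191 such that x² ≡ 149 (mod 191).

63, 128

Since 191 ≡ 3 (mod 4), a square root of 149 is 149^((191+1)/4) = 149^48 mod 191.
Repeated squaring: 149^2≡45, 149^4≡115, 149^8≡46, 149^16≡15, 149^32≡34 (mod 191).
149^48 = 149^(32+16) ≡ 128 (mod 191).
Check: 128² = 16384 ≡ 149 (mod 191). The two roots are 63 and 128.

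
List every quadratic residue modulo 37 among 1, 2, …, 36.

1 3 4 7 9 10 11 12 16 21 25 26 27 28 30 33 34 36

Square k = 1,…,18 (k and 37−k give the same square):
1²=1, 2²=4, 3²=9, 4²=16, 5²=25, 6²=36, 7²≡12, 8²≡27, 9²≡7, 10²≡26, 11²≡10, 12²≡33, 13²≡21, 14²≡11, 15²≡3, 16²≡34, 17²≡30, 18²≡28 (mod 37).
So the quadratic residues mod 37 are {1, 3, 4, 7, 9, 10, 11, 12, 16, 21, 25, 26, 27, 28, 30, 33, 34, 36}.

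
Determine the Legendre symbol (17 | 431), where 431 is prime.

Euler's criterion: (17/431) ≡ 17^215 (mod 431).
17^2 ≡ 289 (mod 431)
17^4 ≡ 338 (mod 431)
17^8 ≡ 29 (mod 431)
17^16 ≡ 410 (mod 431)
17^32 ≡ 10 (mod 431)
17^64 ≡ 100 (mod 431)
17^128 ≡ 87 (mod 431)
17^215 = 17^(128+64+16+4+2+1) ≡ 430 (mod 431).
Result is 430 ≡ −1, so (17/431) = −1.

-1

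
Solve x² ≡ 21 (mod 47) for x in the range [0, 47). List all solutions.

16, 31

Since 47 ≡ 3 (mod 4), a square root of 21 is 21^((47+1)/4) = 21^12 mod 47.
Repeated squaring: 21^2≡18, 21^4≡42, 21^8≡25 (mod 47).
21^12 = 21^(8+4) ≡ 16 (mod 47).
Check: 16² = 256 ≡ 21 (mod 47). The two roots are 16 and 31.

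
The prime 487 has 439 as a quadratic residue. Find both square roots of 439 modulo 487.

88, 399

Since 487 ≡ 3 (mod 4), a square root of 439 is 439^((487+1)/4) = 439^122 mod 487.
Repeated squaring: 439^2≡356, 439^4≡116, 439^8≡307, 439^16≡258, 439^32≡332, 439^64≡162 (mod 487).
439^122 = 439^(64+32+16+8+2) ≡ 399 (mod 487).
Check: 399² = 159201 ≡ 439 (mod 487). The two roots are 88 and 399.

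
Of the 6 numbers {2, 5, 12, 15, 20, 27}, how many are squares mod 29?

2

(2/29) = -1 → non-residue.
(5/29) = +1 → QR.
(12/29) = -1 → non-residue.
(15/29) = -1 → non-residue.
(20/29) = +1 → QR.
(27/29) = -1 → non-residue.
Total quadratic residues among the 6: 2.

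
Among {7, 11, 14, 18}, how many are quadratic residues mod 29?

(7/29) = +1 → QR.
(11/29) = -1 → non-residue.
(14/29) = -1 → non-residue.
(18/29) = -1 → non-residue.
Total quadratic residues among the 4: 1.

1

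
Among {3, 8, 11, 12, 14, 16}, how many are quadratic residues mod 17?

(3/17) = -1 → non-residue.
(8/17) = +1 → QR.
(11/17) = -1 → non-residue.
(12/17) = -1 → non-residue.
(14/17) = -1 → non-residue.
(16/17) = +1 → QR.
Total quadratic residues among the 6: 2.

2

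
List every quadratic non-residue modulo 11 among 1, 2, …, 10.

2,6,7,8,10

Square k = 1,…,5 (k and 11−k give the same square):
1²=1, 2²=4, 3²=9, 4²≡5, 5²≡3 (mod 11).
The residues are {1, 3, 4, 5, 9}; the non-residues are the remaining 5 nonzero classes.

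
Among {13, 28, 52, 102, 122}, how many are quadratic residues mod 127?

(13/127) = +1 → QR.
(28/127) = -1 → non-residue.
(52/127) = +1 → QR.
(102/127) = -1 → non-residue.
(122/127) = +1 → QR.
Total quadratic residues among the 5: 3.

3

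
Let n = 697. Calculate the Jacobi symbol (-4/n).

First reduce: -4 ≡ 693 (mod 697).
Reciprocity: 693 ≡ 1 and 697 ≡ 1 (mod 4), so (693/697) = +(697/693).
Reduce top mod 693: now compute (4/693).
Pull out 2^2: since 693 ≡ 5 (mod 8), (2/693) = -1, so (2/693)^2 = +1.
Reached (1/693) = 1. Collecting the sign flips along the way, the symbol is +1.

1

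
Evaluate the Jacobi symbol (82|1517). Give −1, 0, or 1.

0

Pull out 2: since 1517 ≡ 5 (mod 8), (2/1517) = -1.
Reciprocity: 41 ≡ 1 and 1517 ≡ 1 (mod 4), so (41/1517) = +(1517/41).
Reduce top mod 41: now compute (0/41).
Top reduces to 0: gcd > 1, so the symbol is 0.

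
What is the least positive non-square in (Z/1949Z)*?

2

(2/1949) = −1, so 2 is the smallest positive non-residue mod 1949.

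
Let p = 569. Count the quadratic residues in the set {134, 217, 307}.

2

(134/569) = +1 → QR.
(217/569) = -1 → non-residue.
(307/569) = +1 → QR.
Total quadratic residues among the 3: 2.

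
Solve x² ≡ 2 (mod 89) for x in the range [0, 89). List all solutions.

25, 64

89 ≡ 1 (mod 4), so we find a root by search.
Trying successive values, 25² = 625 ≡ 2 (mod 89). The other root is 89 − 25 = 64.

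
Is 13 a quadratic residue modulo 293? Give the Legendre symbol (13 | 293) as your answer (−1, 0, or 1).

Reciprocity: 13 ≡ 1 and 293 ≡ 1 (mod 4), so (13/293) = +(293/13).
Reduce top mod 13: now compute (7/13).
Reciprocity: 7 ≡ 3 and 13 ≡ 1 (mod 4), so (7/13) = +(13/7).
Reduce top mod 7: now compute (6/7).
Pull out 2: since 7 ≡ 7 (mod 8), (2/7) = +1.
Reciprocity: 3 ≡ 3 and 7 ≡ 3 (mod 4), so (3/7) = −(7/3).
Reduce top mod 3: now compute (1/3).
Reached (1/3) = 1. Collecting the sign flips along the way, the symbol is -1.

-1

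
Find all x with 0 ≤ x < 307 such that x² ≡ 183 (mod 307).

45, 262

Since 307 ≡ 3 (mod 4), a square root of 183 is 183^((307+1)/4) = 183^77 mod 307.
Repeated squaring: 183^2≡26, 183^4≡62, 183^8≡160, 183^16≡119, 183^32≡39, 183^64≡293 (mod 307).
183^77 = 183^(64+8+4+1) ≡ 262 (mod 307).
Check: 262² = 68644 ≡ 183 (mod 307). The two roots are 45 and 262.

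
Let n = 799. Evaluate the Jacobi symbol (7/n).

Reciprocity: 7 ≡ 3 and 799 ≡ 3 (mod 4), so (7/799) = −(799/7).
Reduce top mod 7: now compute (1/7).
Reached (1/7) = 1. Collecting the sign flips along the way, the symbol is -1.

-1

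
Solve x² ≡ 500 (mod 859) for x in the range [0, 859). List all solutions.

376, 483

Since 859 ≡ 3 (mod 4), a square root of 500 is 500^((859+1)/4) = 500^215 mod 859.
Repeated squaring: 500^2≡31, 500^4≡102, 500^8≡96, 500^16≡626, 500^32≡172, 500^64≡378, 500^128≡290 (mod 859).
500^215 = 500^(128+64+16+4+2+1) ≡ 483 (mod 859).
Check: 483² = 233289 ≡ 500 (mod 859). The two roots are 376 and 483.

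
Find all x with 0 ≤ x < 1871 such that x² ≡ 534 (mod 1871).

584, 1287

Since 1871 ≡ 3 (mod 4), a square root of 534 is 534^((1871+1)/4) = 534^468 mod 1871.
Repeated squaring: 534^2≡764, 534^4≡1815, 534^8≡1265, 534^16≡520, 534^32≡976, 534^64≡237, 534^128≡39, 534^256≡1521 (mod 1871).
534^468 = 534^(256+128+64+16+4) ≡ 584 (mod 1871).
Check: 584² = 341056 ≡ 534 (mod 1871). The two roots are 584 and 1287.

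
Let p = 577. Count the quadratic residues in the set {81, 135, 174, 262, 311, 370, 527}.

4

(81/577) = +1 → QR.
(135/577) = -1 → non-residue.
(174/577) = -1 → non-residue.
(262/577) = +1 → QR.
(311/577) = -1 → non-residue.
(370/577) = +1 → QR.
(527/577) = +1 → QR.
Total quadratic residues among the 7: 4.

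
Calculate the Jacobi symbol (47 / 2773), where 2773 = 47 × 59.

Reciprocity: 47 ≡ 3 and 2773 ≡ 1 (mod 4), so (47/2773) = +(2773/47).
Reduce top mod 47: now compute (0/47).
Top reduces to 0: gcd > 1, so the symbol is 0.

0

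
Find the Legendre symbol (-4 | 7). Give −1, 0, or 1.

-1

First reduce: -4 ≡ 3 (mod 7).
Reciprocity: 3 ≡ 3 and 7 ≡ 3 (mod 4), so (3/7) = −(7/3).
Reduce top mod 3: now compute (1/3).
Reached (1/3) = 1. Collecting the sign flips along the way, the symbol is -1.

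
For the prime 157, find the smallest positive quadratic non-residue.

(2/157) = −1, so 2 is the smallest positive non-residue mod 157.

2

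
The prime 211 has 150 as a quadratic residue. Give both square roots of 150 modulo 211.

Since 211 ≡ 3 (mod 4), a square root of 150 is 150^((211+1)/4) = 150^53 mod 211.
Repeated squaring: 150^2≡134, 150^4≡21, 150^8≡19, 150^16≡150, 150^32≡134 (mod 211).
150^53 = 150^(32+16+4+1) ≡ 19 (mod 211).
Check: 19² = 361 ≡ 150 (mod 211). The two roots are 19 and 192.

19, 192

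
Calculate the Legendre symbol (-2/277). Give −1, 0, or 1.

-1

First reduce: -2 ≡ 275 (mod 277).
Reciprocity: 275 ≡ 3 and 277 ≡ 1 (mod 4), so (275/277) = +(277/275).
Reduce top mod 275: now compute (2/275).
Pull out 2: since 275 ≡ 3 (mod 8), (2/275) = -1.
Reached (1/275) = 1. Collecting the sign flips along the way, the symbol is -1.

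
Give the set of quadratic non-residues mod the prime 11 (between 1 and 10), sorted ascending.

Square k = 1,…,5 (k and 11−k give the same square):
1²=1, 2²=4, 3²=9, 4²≡5, 5²≡3 (mod 11).
The residues are {1, 3, 4, 5, 9}; the non-residues are the remaining 5 nonzero classes.

2,6,7,8,10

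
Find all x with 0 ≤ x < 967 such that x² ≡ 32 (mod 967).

176, 791

Since 967 ≡ 3 (mod 4), a square root of 32 is 32^((967+1)/4) = 32^242 mod 967.
Repeated squaring: 32^2≡57, 32^4≡348, 32^8≡229, 32^16≡223, 32^32≡412, 32^64≡519, 32^128≡535 (mod 967).
32^242 = 32^(128+64+32+16+2) ≡ 176 (mod 967).
Check: 176² = 30976 ≡ 32 (mod 967). The two roots are 176 and 791.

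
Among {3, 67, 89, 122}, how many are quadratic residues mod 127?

1

(3/127) = -1 → non-residue.
(67/127) = -1 → non-residue.
(89/127) = -1 → non-residue.
(122/127) = +1 → QR.
Total quadratic residues among the 4: 1.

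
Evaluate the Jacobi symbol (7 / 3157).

Reciprocity: 7 ≡ 3 and 3157 ≡ 1 (mod 4), so (7/3157) = +(3157/7).
Reduce top mod 7: now compute (0/7).
Top reduces to 0: gcd > 1, so the symbol is 0.

0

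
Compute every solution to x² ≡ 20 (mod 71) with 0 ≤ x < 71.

34, 37

Since 71 ≡ 3 (mod 4), a square root of 20 is 20^((71+1)/4) = 20^18 mod 71.
Repeated squaring: 20^2≡45, 20^4≡37, 20^8≡20, 20^16≡45 (mod 71).
20^18 = 20^(16+2) ≡ 37 (mod 71).
Check: 37² = 1369 ≡ 20 (mod 71). The two roots are 34 and 37.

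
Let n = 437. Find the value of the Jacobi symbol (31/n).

-1

Reciprocity: 31 ≡ 3 and 437 ≡ 1 (mod 4), so (31/437) = +(437/31).
Reduce top mod 31: now compute (3/31).
Reciprocity: 3 ≡ 3 and 31 ≡ 3 (mod 4), so (3/31) = −(31/3).
Reduce top mod 3: now compute (1/3).
Reached (1/3) = 1. Collecting the sign flips along the way, the symbol is -1.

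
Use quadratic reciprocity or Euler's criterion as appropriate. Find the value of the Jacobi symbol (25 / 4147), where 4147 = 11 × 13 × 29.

Reciprocity: 25 ≡ 1 and 4147 ≡ 3 (mod 4), so (25/4147) = +(4147/25).
Reduce top mod 25: now compute (22/25).
Pull out 2: since 25 ≡ 1 (mod 8), (2/25) = +1.
Reciprocity: 11 ≡ 3 and 25 ≡ 1 (mod 4), so (11/25) = +(25/11).
Reduce top mod 11: now compute (3/11).
Reciprocity: 3 ≡ 3 and 11 ≡ 3 (mod 4), so (3/11) = −(11/3).
Reduce top mod 3: now compute (2/3).
Pull out 2: since 3 ≡ 3 (mod 8), (2/3) = -1.
Reached (1/3) = 1. Collecting the sign flips along the way, the symbol is +1.

1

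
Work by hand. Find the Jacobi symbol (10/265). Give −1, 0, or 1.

Pull out 2: since 265 ≡ 1 (mod 8), (2/265) = +1.
Reciprocity: 5 ≡ 1 and 265 ≡ 1 (mod 4), so (5/265) = +(265/5).
Reduce top mod 5: now compute (0/5).
Top reduces to 0: gcd > 1, so the symbol is 0.

0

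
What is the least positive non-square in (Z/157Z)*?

2

(2/157) = −1, so 2 is the smallest positive non-residue mod 157.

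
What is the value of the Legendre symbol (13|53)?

1

Reciprocity: 13 ≡ 1 and 53 ≡ 1 (mod 4), so (13/53) = +(53/13).
Reduce top mod 13: now compute (1/13).
Reached (1/13) = 1. Collecting the sign flips along the way, the symbol is +1.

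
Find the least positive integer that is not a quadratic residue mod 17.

(2/17) = +1, so 2 is a residue.
(3/17) = −1, so 3 is the smallest positive non-residue mod 17.

3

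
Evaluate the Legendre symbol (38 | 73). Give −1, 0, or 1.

1

Pull out 2: since 73 ≡ 1 (mod 8), (2/73) = +1.
Reciprocity: 19 ≡ 3 and 73 ≡ 1 (mod 4), so (19/73) = +(73/19).
Reduce top mod 19: now compute (16/19).
Pull out 2^4: since 19 ≡ 3 (mod 8), (2/19) = -1, so (2/19)^4 = +1.
Reached (1/19) = 1. Collecting the sign flips along the way, the symbol is +1.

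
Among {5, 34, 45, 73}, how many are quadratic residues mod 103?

1

(5/103) = -1 → non-residue.
(34/103) = +1 → QR.
(45/103) = -1 → non-residue.
(73/103) = -1 → non-residue.
Total quadratic residues among the 4: 1.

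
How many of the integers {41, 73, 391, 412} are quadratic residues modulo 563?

(41/563) = -1 → non-residue.
(73/563) = -1 → non-residue.
(391/563) = +1 → QR.
(412/563) = +1 → QR.
Total quadratic residues among the 4: 2.

2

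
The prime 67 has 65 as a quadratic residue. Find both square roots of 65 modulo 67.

20, 47

Since 67 ≡ 3 (mod 4), a square root of 65 is 65^((67+1)/4) = 65^17 mod 67.
Repeated squaring: 65^2≡4, 65^4≡16, 65^8≡55, 65^16≡10 (mod 67).
65^17 = 65^(16+1) ≡ 47 (mod 67).
Check: 47² = 2209 ≡ 65 (mod 67). The two roots are 20 and 47.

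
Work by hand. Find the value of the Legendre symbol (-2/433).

1

First reduce: -2 ≡ 431 (mod 433).
Reciprocity: 431 ≡ 3 and 433 ≡ 1 (mod 4), so (431/433) = +(433/431).
Reduce top mod 431: now compute (2/431).
Pull out 2: since 431 ≡ 7 (mod 8), (2/431) = +1.
Reached (1/431) = 1. Collecting the sign flips along the way, the symbol is +1.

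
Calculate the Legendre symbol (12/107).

Pull out 2^2: since 107 ≡ 3 (mod 8), (2/107) = -1, so (2/107)^2 = +1.
Reciprocity: 3 ≡ 3 and 107 ≡ 3 (mod 4), so (3/107) = −(107/3).
Reduce top mod 3: now compute (2/3).
Pull out 2: since 3 ≡ 3 (mod 8), (2/3) = -1.
Reached (1/3) = 1. Collecting the sign flips along the way, the symbol is +1.

1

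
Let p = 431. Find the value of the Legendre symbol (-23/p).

First reduce: -23 ≡ 408 (mod 431).
Pull out 2^3: since 431 ≡ 7 (mod 8), (2/431) = +1, so (2/431)^3 = +1.
Reciprocity: 51 ≡ 3 and 431 ≡ 3 (mod 4), so (51/431) = −(431/51).
Reduce top mod 51: now compute (23/51).
Reciprocity: 23 ≡ 3 and 51 ≡ 3 (mod 4), so (23/51) = −(51/23).
Reduce top mod 23: now compute (5/23).
Reciprocity: 5 ≡ 1 and 23 ≡ 3 (mod 4), so (5/23) = +(23/5).
Reduce top mod 5: now compute (3/5).
Reciprocity: 3 ≡ 3 and 5 ≡ 1 (mod 4), so (3/5) = +(5/3).
Reduce top mod 3: now compute (2/3).
Pull out 2: since 3 ≡ 3 (mod 8), (2/3) = -1.
Reached (1/3) = 1. Collecting the sign flips along the way, the symbol is -1.

-1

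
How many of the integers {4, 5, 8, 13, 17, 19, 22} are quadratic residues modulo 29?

4

(4/29) = +1 → QR.
(5/29) = +1 → QR.
(8/29) = -1 → non-residue.
(13/29) = +1 → QR.
(17/29) = -1 → non-residue.
(19/29) = -1 → non-residue.
(22/29) = +1 → QR.
Total quadratic residues among the 7: 4.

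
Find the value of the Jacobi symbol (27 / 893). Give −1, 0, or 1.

-1

Reciprocity: 27 ≡ 3 and 893 ≡ 1 (mod 4), so (27/893) = +(893/27).
Reduce top mod 27: now compute (2/27).
Pull out 2: since 27 ≡ 3 (mod 8), (2/27) = -1.
Reached (1/27) = 1. Collecting the sign flips along the way, the symbol is -1.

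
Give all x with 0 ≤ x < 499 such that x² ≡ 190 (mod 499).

Since 499 ≡ 3 (mod 4), a square root of 190 is 190^((499+1)/4) = 190^125 mod 499.
Repeated squaring: 190^2≡172, 190^4≡143, 190^8≡489, 190^16≡100, 190^32≡20, 190^64≡400 (mod 499).
190^125 = 190^(64+32+16+8+4+1) ≡ 317 (mod 499).
Check: 317² = 100489 ≡ 190 (mod 499). The two roots are 182 and 317.

182, 317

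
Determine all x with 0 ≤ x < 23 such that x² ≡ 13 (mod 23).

Since 23 ≡ 3 (mod 4), a square root of 13 is 13^((23+1)/4) = 13^6 mod 23.
Repeated squaring: 13^2≡8, 13^4≡18 (mod 23).
13^6 = 13^(4+2) ≡ 6 (mod 23).
Check: 6² = 36 ≡ 13 (mod 23). The two roots are 6 and 17.

6, 17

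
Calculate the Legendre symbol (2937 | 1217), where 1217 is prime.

-1

First reduce: 2937 ≡ 503 (mod 1217).
Reciprocity: 503 ≡ 3 and 1217 ≡ 1 (mod 4), so (503/1217) = +(1217/503).
Reduce top mod 503: now compute (211/503).
Reciprocity: 211 ≡ 3 and 503 ≡ 3 (mod 4), so (211/503) = −(503/211).
Reduce top mod 211: now compute (81/211).
Reciprocity: 81 ≡ 1 and 211 ≡ 3 (mod 4), so (81/211) = +(211/81).
Reduce top mod 81: now compute (49/81).
Reciprocity: 49 ≡ 1 and 81 ≡ 1 (mod 4), so (49/81) = +(81/49).
Reduce top mod 49: now compute (32/49).
Pull out 2^5: since 49 ≡ 1 (mod 8), (2/49) = +1, so (2/49)^5 = +1.
Reached (1/49) = 1. Collecting the sign flips along the way, the symbol is -1.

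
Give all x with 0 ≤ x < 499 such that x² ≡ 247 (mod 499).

178, 321

Since 499 ≡ 3 (mod 4), a square root of 247 is 247^((499+1)/4) = 247^125 mod 499.
Repeated squaring: 247^2≡131, 247^4≡195, 247^8≡101, 247^16≡221, 247^32≡438, 247^64≡228 (mod 499).
247^125 = 247^(64+32+16+8+4+1) ≡ 178 (mod 499).
Check: 178² = 31684 ≡ 247 (mod 499). The two roots are 178 and 321.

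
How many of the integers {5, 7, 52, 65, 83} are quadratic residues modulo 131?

(5/131) = +1 → QR.
(7/131) = +1 → QR.
(52/131) = +1 → QR.
(65/131) = +1 → QR.
(83/131) = -1 → non-residue.
Total quadratic residues among the 5: 4.

4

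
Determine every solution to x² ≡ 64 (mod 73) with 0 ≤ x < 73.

8, 65

73 ≡ 1 (mod 4), so we find a root by search.
Trying successive values, 8² = 64 ≡ 64 (mod 73). The other root is 73 − 8 = 65.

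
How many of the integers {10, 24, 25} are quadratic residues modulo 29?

2

(10/29) = -1 → non-residue.
(24/29) = +1 → QR.
(25/29) = +1 → QR.
Total quadratic residues among the 3: 2.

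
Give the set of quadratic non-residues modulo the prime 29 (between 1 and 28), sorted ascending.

2, 3, 8, 10, 11, 12, 14, 15, 17, 18, 19, 21, 26, 27

Square k = 1,…,14 (k and 29−k give the same square):
1²=1, 2²=4, 3²=9, 4²=16, 5²=25, 6²≡7, 7²≡20, 8²≡6, 9²≡23, 10²≡13, 11²≡5, 12²≡28, 13²≡24, 14²≡22 (mod 29).
The residues are {1, 4, 5, 6, 7, 9, 13, 16, 20, 22, 23, 24, 25, 28}; the non-residues are the remaining 14 nonzero classes.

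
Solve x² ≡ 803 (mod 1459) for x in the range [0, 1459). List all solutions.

61, 1398

Since 1459 ≡ 3 (mod 4), a square root of 803 is 803^((1459+1)/4) = 803^365 mod 1459.
Repeated squaring: 803^2≡1390, 803^4≡384, 803^8≡97, 803^16≡655, 803^32≡79, 803^64≡405, 803^128≡617, 803^256≡1349 (mod 1459).
803^365 = 803^(256+64+32+8+4+1) ≡ 61 (mod 1459).
Check: 61² = 3721 ≡ 803 (mod 1459). The two roots are 61 and 1398.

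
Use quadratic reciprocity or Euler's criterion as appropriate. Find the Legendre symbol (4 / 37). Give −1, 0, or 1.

Pull out 2^2: since 37 ≡ 5 (mod 8), (2/37) = -1, so (2/37)^2 = +1.
Reached (1/37) = 1. Collecting the sign flips along the way, the symbol is +1.

1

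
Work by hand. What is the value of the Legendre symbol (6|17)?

-1

Euler's criterion: (6/17) ≡ 6^8 (mod 17).
6^2 ≡ 2 (mod 17)
6^4 ≡ 4 (mod 17)
6^8 ≡ 16 (mod 17)
6^8 = 6^(8) ≡ 16 (mod 17).
Result is 16 ≡ −1, so (6/17) = −1.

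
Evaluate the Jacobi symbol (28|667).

Pull out 2^2: since 667 ≡ 3 (mod 8), (2/667) = -1, so (2/667)^2 = +1.
Reciprocity: 7 ≡ 3 and 667 ≡ 3 (mod 4), so (7/667) = −(667/7).
Reduce top mod 7: now compute (2/7).
Pull out 2: since 7 ≡ 7 (mod 8), (2/7) = +1.
Reached (1/7) = 1. Collecting the sign flips along the way, the symbol is -1.

-1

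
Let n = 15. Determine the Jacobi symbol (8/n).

1

Pull out 2^3: since 15 ≡ 7 (mod 8), (2/15) = +1, so (2/15)^3 = +1.
Reached (1/15) = 1. Collecting the sign flips along the way, the symbol is +1.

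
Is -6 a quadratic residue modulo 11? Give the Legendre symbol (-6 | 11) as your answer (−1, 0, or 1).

Euler's criterion: (-6/11) ≡ 5^5 (mod 11).
5^2 ≡ 3 (mod 11)
5^4 ≡ 9 (mod 11)
5^5 = 5^(4+1) ≡ 1 (mod 11).
Result is 1, so (-6/11) = 1.

1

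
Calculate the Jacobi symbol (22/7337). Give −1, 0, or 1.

Pull out 2: since 7337 ≡ 1 (mod 8), (2/7337) = +1.
Reciprocity: 11 ≡ 3 and 7337 ≡ 1 (mod 4), so (11/7337) = +(7337/11).
Reduce top mod 11: now compute (0/11).
Top reduces to 0: gcd > 1, so the symbol is 0.

0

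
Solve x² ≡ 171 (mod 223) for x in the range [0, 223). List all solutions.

49, 174

Since 223 ≡ 3 (mod 4), a square root of 171 is 171^((223+1)/4) = 171^56 mod 223.
Repeated squaring: 171^2≡28, 171^4≡115, 171^8≡68, 171^16≡164, 171^32≡136 (mod 223).
171^56 = 171^(32+16+8) ≡ 49 (mod 223).
Check: 49² = 2401 ≡ 171 (mod 223). The two roots are 49 and 174.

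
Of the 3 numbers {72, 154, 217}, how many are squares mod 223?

(72/223) = +1 → QR.
(154/223) = -1 → non-residue.
(217/223) = +1 → QR.
Total quadratic residues among the 3: 2.

2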